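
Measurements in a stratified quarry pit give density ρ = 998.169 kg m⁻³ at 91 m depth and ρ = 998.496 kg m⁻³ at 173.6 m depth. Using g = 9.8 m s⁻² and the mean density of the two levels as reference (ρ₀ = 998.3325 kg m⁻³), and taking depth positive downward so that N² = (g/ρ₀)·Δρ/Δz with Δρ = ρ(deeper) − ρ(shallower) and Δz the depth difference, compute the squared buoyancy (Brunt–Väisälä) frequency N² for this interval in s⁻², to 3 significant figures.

Δρ = 998.496 − 998.169 = 0.327 kg m⁻³ over Δz = 173.6 − 91 = 82.6 m.
N² = (9.8/998.3325) × (0.327/82.6) = 3.8861 × 10⁻⁵ s⁻² ≈ 3.89 × 10⁻⁵ s⁻².

3.89 × 10⁻⁵ s⁻²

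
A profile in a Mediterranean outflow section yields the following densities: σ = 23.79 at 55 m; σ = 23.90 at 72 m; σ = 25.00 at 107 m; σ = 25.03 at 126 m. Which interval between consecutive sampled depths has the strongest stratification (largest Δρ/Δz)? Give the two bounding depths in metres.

72–107 m

Compute the density gradient over each adjacent pair:
  55–72 m: Δρ/Δz = 0.11/17 = 6.5 × 10⁻³ kg m⁻⁴
  72–107 m: Δρ/Δz = 1.10/35 = 0.031 kg m⁻⁴
  107–126 m: Δρ/Δz = 0.03/19 = 1.6 × 10⁻³ kg m⁻⁴
The largest gradient is in the 72–107 m interval — the pycnocline.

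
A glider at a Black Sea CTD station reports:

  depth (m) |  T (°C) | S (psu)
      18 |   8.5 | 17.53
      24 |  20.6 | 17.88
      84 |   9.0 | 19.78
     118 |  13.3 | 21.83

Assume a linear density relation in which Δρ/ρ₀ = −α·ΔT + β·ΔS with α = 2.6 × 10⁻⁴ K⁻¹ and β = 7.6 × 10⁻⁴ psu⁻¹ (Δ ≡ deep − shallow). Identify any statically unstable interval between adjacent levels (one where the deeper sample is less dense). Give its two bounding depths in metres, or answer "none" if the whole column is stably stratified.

18–24 m

Evaluate Δρ/ρ₀ = −αΔT + βΔS across each adjacent pair:
  18–24 m: −αΔT+βΔS = −(2.6 × 10⁻⁴)(+12.1)+(7.6 × 10⁻⁴)(+0.35) = -2.9 × 10⁻³ → UNSTABLE
  24–84 m: −αΔT+βΔS = −(2.6 × 10⁻⁴)(-11.6)+(7.6 × 10⁻⁴)(+1.90) = 4.5 × 10⁻³ → stable
  84–118 m: −αΔT+βΔS = −(2.6 × 10⁻⁴)(+4.3)+(7.6 × 10⁻⁴)(+2.05) = 4.4 × 10⁻⁴ → stable
The 18–24 m interval has Δρ < 0: lighter water underlies denser water.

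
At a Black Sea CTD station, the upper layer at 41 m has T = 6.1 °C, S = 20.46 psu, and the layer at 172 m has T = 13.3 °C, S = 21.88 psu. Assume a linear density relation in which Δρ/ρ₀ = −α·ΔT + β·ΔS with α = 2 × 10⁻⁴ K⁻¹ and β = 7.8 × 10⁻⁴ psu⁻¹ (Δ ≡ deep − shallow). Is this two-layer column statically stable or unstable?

unstable

ΔT = 13.3 − 6.1 = +7.2 K and ΔS = 21.88 − 20.46 = +1.42 psu (deep − shallow).
−αΔT = -1.44 × 10⁻³; βΔS = 1.1076 × 10⁻³; sum Δρ/ρ₀ = -3.324 × 10⁻⁴.
Δρ/ρ₀ < 0, so Δρ < 0: deeper water is lighter → statically unstable; the column would overturn.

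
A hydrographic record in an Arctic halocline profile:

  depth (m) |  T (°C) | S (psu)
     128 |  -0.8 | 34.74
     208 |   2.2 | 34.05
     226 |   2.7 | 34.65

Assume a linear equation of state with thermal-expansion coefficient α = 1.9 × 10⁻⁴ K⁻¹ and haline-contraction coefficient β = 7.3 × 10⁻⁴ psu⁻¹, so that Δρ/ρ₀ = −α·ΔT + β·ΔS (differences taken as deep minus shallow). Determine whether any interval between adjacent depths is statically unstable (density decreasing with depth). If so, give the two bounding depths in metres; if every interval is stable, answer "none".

128–208 m

Evaluate Δρ/ρ₀ = −αΔT + βΔS across each adjacent pair:
  128–208 m: −αΔT+βΔS = −(1.9 × 10⁻⁴)(+3.0)+(7.3 × 10⁻⁴)(-0.69) = -1.1 × 10⁻³ → UNSTABLE
  208–226 m: −αΔT+βΔS = −(1.9 × 10⁻⁴)(+0.5)+(7.3 × 10⁻⁴)(+0.60) = 3.4 × 10⁻⁴ → stable
The 128–208 m interval has Δρ < 0: lighter water underlies denser water.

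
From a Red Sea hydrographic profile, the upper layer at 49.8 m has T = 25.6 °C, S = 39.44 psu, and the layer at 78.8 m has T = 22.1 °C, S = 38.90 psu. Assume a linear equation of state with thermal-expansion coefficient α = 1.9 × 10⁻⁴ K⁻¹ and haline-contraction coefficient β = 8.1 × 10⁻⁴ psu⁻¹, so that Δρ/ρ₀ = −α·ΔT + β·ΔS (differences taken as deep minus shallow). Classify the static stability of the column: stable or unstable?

stable

ΔT = 22.1 − 25.6 = -3.5 K and ΔS = 38.90 − 39.44 = -0.54 psu (deep − shallow).
−αΔT = 6.65 × 10⁻⁴; βΔS = -4.374 × 10⁻⁴; sum Δρ/ρ₀ = 2.276 × 10⁻⁴.
Δρ/ρ₀ > 0, so Δρ > 0: deeper water is denser → statically stable.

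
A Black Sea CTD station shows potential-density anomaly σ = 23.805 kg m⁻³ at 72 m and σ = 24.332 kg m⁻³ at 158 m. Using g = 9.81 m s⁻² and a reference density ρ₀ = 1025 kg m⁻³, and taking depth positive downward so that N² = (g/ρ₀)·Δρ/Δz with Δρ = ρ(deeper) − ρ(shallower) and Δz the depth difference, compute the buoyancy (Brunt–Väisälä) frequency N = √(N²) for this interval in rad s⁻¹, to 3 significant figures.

7.66 × 10⁻³ rad s⁻¹

Δρ = 1024.332 − 1023.805 = 0.527 kg m⁻³ over Δz = 158 − 72 = 86 m.
N² = (9.81/1025) × (0.527/86) = 5.8649 × 10⁻⁵ s⁻².
N = √(5.8649 × 10⁻⁵) = 7.6583 × 10⁻³ rad s⁻¹ ≈ 7.66 × 10⁻³ rad s⁻¹.
A positive N² confirms static stability across the interval.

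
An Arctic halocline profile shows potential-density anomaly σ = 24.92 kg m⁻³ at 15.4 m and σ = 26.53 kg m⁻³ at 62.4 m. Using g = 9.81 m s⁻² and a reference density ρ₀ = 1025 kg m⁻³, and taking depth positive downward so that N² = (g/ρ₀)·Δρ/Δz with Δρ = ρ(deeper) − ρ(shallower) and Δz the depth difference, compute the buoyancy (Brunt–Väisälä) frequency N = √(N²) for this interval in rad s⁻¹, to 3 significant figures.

Δρ = 1026.53 − 1024.92 = 1.61 kg m⁻³ over Δz = 62.4 − 15.4 = 47 m.
N² = (9.81/1025) × (1.61/47) = 3.2785 × 10⁻⁴ s⁻².
N = √(3.2785 × 10⁻⁴) = 0.018107 rad s⁻¹ ≈ 0.0181 rad s⁻¹.

0.0181 rad s⁻¹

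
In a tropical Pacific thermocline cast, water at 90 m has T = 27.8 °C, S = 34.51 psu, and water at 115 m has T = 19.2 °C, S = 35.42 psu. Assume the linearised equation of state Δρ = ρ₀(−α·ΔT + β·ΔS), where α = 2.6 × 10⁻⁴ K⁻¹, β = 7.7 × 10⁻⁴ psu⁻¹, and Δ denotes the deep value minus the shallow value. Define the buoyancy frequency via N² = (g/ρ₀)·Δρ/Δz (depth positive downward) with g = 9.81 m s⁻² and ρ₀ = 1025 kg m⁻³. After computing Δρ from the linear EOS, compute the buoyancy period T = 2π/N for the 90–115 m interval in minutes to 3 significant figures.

ΔT = -8.6 K, ΔS = +0.91 psu (deep − shallow).
Δρ/ρ₀ = −αΔT + βΔS = 2.236 × 10⁻³ + 7.007 × 10⁻⁴ = 2.9367 × 10⁻³, so Δρ ≈ 3.010 kg m⁻³.
N² = (g/ρ₀)·Δρ/Δz = g·(Δρ/ρ₀)/Δz = 9.81 × 2.9367 × 10⁻³ / 25 = 1.1524 × 10⁻³ s⁻².
N = √(1.1524 × 10⁻³) = 0.033947 rad s⁻¹ → T = 2π/N = 185.09 s = 3.0848 min ≈ 3.08 min.

3.08 min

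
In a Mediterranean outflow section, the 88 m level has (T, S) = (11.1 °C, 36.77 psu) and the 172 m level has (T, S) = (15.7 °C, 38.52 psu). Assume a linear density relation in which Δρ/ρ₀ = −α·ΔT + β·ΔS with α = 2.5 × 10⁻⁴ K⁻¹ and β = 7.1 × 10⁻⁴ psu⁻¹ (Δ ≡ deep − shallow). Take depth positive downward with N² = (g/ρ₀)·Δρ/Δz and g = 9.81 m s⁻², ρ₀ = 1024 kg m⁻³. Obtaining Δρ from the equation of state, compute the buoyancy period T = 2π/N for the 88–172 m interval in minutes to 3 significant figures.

ΔT = +4.6 K, ΔS = +1.75 psu (deep − shallow).
Δρ/ρ₀ = −αΔT + βΔS = -1.15 × 10⁻³ + 1.2425 × 10⁻³ = 9.25 × 10⁻⁵, so Δρ ≈ 0.09472 kg m⁻³.
N² = (g/ρ₀)·Δρ/Δz = g·(Δρ/ρ₀)/Δz = 9.81 × 9.25 × 10⁻⁵ / 84 = 1.0803 × 10⁻⁵ s⁻².
N = √(1.0803 × 10⁻⁵) = 3.2868 × 10⁻³ rad s⁻¹ → T = 2π/N = 1.9116 × 10³ s = 31.860 min ≈ 31.9 min.

31.9 min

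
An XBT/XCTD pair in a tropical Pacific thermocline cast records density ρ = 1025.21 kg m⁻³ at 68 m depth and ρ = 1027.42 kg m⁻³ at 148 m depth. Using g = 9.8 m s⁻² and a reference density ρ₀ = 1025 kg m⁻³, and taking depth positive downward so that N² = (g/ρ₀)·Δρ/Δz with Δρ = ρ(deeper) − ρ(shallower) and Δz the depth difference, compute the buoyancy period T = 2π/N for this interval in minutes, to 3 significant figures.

6.44 min

Δρ = 1027.42 − 1025.21 = 2.21 kg m⁻³ over Δz = 148 − 68 = 80 m.
N² = (9.8/1025) × (2.21/80) = 2.6412 × 10⁻⁴ s⁻².
N = √(2.6412 × 10⁻⁴) = 0.016252 rad s⁻¹, so T = 2π/N = 386.61 s = 6.4435 min ≈ 6.44 min.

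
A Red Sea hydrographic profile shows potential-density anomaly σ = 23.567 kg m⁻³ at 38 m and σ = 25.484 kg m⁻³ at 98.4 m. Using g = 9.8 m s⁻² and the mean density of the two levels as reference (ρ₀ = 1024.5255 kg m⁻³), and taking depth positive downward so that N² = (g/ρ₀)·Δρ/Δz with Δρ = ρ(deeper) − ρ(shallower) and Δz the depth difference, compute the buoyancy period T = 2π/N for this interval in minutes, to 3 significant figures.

Δρ = 1025.484 − 1023.567 = 1.917 kg m⁻³ over Δz = 98.4 − 38 = 60.4 m.
N² = (9.8/1024.5255) × (1.917/60.4) = 3.0359 × 10⁻⁴ s⁻².
N = √(3.0359 × 10⁻⁴) = 0.017424 rad s⁻¹, so T = 2π/N = 360.61 s = 6.0102 min ≈ 6.01 min.

6.01 min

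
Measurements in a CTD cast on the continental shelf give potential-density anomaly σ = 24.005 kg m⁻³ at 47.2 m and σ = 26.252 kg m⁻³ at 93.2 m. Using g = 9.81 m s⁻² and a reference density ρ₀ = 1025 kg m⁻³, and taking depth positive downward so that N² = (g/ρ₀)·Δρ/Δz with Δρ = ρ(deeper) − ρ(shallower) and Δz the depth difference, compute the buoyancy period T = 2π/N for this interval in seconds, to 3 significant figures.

291 s

Δρ = 1026.252 − 1024.005 = 2.247 kg m⁻³ over Δz = 93.2 − 47.2 = 46 m.
N² = (9.81/1025) × (2.247/46) = 4.6751 × 10⁻⁴ s⁻².
N = √(4.6751 × 10⁻⁴) = 0.021622 rad s⁻¹, so T = 2π/N = 290.59 s ≈ 291 s.
N² > 0, so the interval is statically stable.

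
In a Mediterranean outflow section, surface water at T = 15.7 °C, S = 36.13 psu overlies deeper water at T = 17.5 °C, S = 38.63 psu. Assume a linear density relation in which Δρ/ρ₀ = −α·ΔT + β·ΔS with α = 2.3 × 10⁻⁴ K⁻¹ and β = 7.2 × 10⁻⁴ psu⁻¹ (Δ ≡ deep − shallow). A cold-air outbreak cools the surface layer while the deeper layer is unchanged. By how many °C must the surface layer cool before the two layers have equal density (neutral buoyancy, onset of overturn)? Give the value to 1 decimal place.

6.0 °C

Neutral buoyancy requires Δρ = 0, i.e. −α(T_deep − T_surf′) + β(S_deep − S_surf) = 0.
T_surf′ = T_deep − (β/α)·ΔS = 17.5 − (7.2 × 10⁻⁴/2.3 × 10⁻⁴)·(+2.50) = 9.674 °C.
Cooling required: 15.7 − (9.674) = 6.026 °C.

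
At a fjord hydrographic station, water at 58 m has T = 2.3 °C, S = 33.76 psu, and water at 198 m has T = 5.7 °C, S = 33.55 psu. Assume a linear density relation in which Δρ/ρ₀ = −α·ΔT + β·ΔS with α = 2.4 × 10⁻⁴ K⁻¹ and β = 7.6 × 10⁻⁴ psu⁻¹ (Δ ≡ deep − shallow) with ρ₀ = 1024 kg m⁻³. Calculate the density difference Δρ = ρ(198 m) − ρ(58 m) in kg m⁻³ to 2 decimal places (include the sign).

ΔT = +3.4 K, ΔS = -0.21 psu (deep − shallow).
Δρ/ρ₀ = −(2.4 × 10⁻⁴)(+3.4) + (7.6 × 10⁻⁴)(-0.21) = -9.756 × 10⁻⁴.
Δρ = 1024 × (-9.756 × 10⁻⁴) = -1.00 kg m⁻³.
Negative Δρ: lighter below, statically unstable.

-1.00 kg m⁻³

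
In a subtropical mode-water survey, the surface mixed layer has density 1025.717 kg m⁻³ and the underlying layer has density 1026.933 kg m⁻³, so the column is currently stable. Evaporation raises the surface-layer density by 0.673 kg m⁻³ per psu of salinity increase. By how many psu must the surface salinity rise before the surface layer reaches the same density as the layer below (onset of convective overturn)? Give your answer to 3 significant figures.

1.81 psu

Density deficit of the surface layer: 1026.933 − 1025.717 = 1.216 kg m⁻³.
Required change = 1.216 / 0.673 = 1.81 psu.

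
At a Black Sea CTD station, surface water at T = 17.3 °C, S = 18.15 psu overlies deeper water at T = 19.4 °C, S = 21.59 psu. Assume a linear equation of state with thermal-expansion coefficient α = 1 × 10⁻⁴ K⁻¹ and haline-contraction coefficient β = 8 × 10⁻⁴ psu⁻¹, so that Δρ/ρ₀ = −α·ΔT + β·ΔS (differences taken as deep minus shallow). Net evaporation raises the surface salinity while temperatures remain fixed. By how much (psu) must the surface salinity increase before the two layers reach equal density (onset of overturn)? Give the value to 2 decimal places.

3.18 psu

Neutral buoyancy requires −α(T_deep − T_surf) + β(S_deep − S_surf′) = 0.
S_surf′ = S_deep − (α/β)·ΔT = 21.59 − (1 × 10⁻⁴/8 × 10⁻⁴)·(+2.1) = 21.3275 psu.
Increase required: 21.3275 − 18.15 = 3.1775 psu.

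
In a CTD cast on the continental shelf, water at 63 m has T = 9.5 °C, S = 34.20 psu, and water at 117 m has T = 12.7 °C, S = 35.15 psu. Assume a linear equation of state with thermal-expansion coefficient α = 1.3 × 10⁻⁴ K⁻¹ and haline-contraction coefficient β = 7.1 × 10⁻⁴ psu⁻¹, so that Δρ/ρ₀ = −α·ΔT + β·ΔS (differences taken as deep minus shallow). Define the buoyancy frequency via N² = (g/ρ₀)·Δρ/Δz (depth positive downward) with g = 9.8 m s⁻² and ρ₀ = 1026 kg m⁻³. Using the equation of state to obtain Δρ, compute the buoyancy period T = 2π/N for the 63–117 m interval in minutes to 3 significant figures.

15.3 min

ΔT = +3.2 K, ΔS = +0.95 psu (deep − shallow).
Δρ/ρ₀ = −αΔT + βΔS = -4.16 × 10⁻⁴ + 6.745 × 10⁻⁴ = 2.585 × 10⁻⁴, so Δρ ≈ 0.2652 kg m⁻³.
N² = (g/ρ₀)·Δρ/Δz = g·(Δρ/ρ₀)/Δz = 9.8 × 2.585 × 10⁻⁴ / 54 = 4.6913 × 10⁻⁵ s⁻².
N = √(4.6913 × 10⁻⁵) = 6.8493 × 10⁻³ rad s⁻¹ → T = 2π/N = 917.35 s = 15.289 min ≈ 15.3 min.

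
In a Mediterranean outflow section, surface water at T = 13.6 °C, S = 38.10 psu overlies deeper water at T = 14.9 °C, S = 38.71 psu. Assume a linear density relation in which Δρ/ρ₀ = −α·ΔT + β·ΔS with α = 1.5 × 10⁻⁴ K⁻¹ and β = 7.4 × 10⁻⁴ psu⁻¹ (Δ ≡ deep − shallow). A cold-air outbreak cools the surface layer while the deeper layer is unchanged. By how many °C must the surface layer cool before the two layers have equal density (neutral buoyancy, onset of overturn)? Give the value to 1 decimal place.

1.7 °C

Neutral buoyancy requires Δρ = 0, i.e. −α(T_deep − T_surf′) + β(S_deep − S_surf) = 0.
T_surf′ = T_deep − (β/α)·ΔS = 14.9 − (7.4 × 10⁻⁴/1.5 × 10⁻⁴)·(+0.61) = 11.891 °C.
Cooling required: 13.6 − (11.891) = 1.709 °C.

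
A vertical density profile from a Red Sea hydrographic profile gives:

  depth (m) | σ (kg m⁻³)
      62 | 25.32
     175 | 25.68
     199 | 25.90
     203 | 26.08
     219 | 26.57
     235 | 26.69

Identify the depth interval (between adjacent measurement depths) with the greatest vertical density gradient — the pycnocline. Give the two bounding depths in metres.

Compute the density gradient over each adjacent pair:
  62–175 m: Δρ/Δz = 0.36/113 = 3.2 × 10⁻³ kg m⁻⁴
  175–199 m: Δρ/Δz = 0.22/24 = 9.2 × 10⁻³ kg m⁻⁴
  199–203 m: Δρ/Δz = 0.18/4 = 0.045 kg m⁻⁴
  203–219 m: Δρ/Δz = 0.49/16 = 0.031 kg m⁻⁴
  219–235 m: Δρ/Δz = 0.12/16 = 7.5 × 10⁻³ kg m⁻⁴
The largest gradient is in the 199–203 m interval — the pycnocline.

199–203 m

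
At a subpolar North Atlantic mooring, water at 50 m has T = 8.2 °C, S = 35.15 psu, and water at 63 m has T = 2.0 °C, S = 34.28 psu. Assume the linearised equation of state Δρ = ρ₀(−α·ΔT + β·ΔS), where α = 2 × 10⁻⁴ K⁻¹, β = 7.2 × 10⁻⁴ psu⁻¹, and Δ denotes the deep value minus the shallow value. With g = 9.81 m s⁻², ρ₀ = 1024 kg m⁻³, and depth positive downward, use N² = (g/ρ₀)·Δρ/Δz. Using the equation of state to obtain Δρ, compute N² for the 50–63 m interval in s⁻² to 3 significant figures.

4.63 × 10⁻⁴ s⁻²

ΔT = -6.2 K, ΔS = -0.87 psu (deep − shallow).
Δρ/ρ₀ = −αΔT + βΔS = 1.24 × 10⁻³ − 6.264 × 10⁻⁴ = 6.136 × 10⁻⁴, so Δρ ≈ 0.6283 kg m⁻³.
N² = (g/ρ₀)·Δρ/Δz = g·(Δρ/ρ₀)/Δz = 9.81 × 6.136 × 10⁻⁴ / 13 = 4.6303 × 10⁻⁴ s⁻² ≈ 4.63 × 10⁻⁴ s⁻².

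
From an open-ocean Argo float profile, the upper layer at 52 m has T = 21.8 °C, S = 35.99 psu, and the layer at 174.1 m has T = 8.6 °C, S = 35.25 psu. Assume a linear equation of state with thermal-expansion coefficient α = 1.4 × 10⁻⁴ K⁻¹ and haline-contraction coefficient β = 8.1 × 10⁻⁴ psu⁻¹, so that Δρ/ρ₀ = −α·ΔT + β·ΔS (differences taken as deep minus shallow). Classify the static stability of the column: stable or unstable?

stable

ΔT = 8.6 − 21.8 = -13.2 K and ΔS = 35.25 − 35.99 = -0.74 psu (deep − shallow).
−αΔT = 1.848 × 10⁻³; βΔS = -5.994 × 10⁻⁴; sum Δρ/ρ₀ = 1.2486 × 10⁻³.
Δρ/ρ₀ > 0, so Δρ > 0: deeper water is denser → statically stable.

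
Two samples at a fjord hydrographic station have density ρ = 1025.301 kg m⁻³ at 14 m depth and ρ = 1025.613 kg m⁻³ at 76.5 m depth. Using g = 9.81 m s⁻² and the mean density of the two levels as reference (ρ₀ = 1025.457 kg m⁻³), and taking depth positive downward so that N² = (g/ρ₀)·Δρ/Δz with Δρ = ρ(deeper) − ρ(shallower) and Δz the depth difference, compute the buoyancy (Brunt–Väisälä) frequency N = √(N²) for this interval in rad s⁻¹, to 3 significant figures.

Δρ = 1025.613 − 1025.301 = 0.312 kg m⁻³ over Δz = 76.5 − 14 = 62.5 m.
N² = (9.81/1025.457) × (0.312/62.5) = 4.7756 × 10⁻⁵ s⁻².
N = √(4.7756 × 10⁻⁵) = 6.9106 × 10⁻³ rad s⁻¹ ≈ 6.91 × 10⁻³ rad s⁻¹.
Since Δρ > 0 the layer is stably stratified.

6.91 × 10⁻³ rad s⁻¹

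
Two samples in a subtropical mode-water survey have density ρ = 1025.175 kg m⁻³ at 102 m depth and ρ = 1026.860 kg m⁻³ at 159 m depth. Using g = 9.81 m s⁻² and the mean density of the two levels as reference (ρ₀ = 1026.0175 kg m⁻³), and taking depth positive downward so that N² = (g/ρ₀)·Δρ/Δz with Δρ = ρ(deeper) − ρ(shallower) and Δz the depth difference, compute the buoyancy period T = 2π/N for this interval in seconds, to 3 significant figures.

Δρ = 1026.860 − 1025.175 = 1.685 kg m⁻³ over Δz = 159 − 102 = 57 m.
N² = (9.81/1026.0175) × (1.685/57) = 2.8264 × 10⁻⁴ s⁻².
N = √(2.8264 × 10⁻⁴) = 0.016812 rad s⁻¹, so T = 2π/N = 373.73 s ≈ 374 s.

374 s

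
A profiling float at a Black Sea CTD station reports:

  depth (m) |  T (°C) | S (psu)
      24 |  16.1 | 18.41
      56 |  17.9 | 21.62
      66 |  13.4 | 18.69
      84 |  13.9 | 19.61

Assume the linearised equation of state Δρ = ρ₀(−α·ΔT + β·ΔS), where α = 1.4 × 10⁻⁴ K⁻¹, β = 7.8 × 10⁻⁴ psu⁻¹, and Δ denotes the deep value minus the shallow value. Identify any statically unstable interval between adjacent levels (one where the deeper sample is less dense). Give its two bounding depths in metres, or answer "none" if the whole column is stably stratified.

56–66 m

Evaluate Δρ/ρ₀ = −αΔT + βΔS across each adjacent pair:
  24–56 m: −αΔT+βΔS = −(1.4 × 10⁻⁴)(+1.8)+(7.8 × 10⁻⁴)(+3.21) = 2.3 × 10⁻³ → stable
  56–66 m: −αΔT+βΔS = −(1.4 × 10⁻⁴)(-4.5)+(7.8 × 10⁻⁴)(-2.93) = -1.7 × 10⁻³ → UNSTABLE
  66–84 m: −αΔT+βΔS = −(1.4 × 10⁻⁴)(+0.5)+(7.8 × 10⁻⁴)(+0.92) = 6.5 × 10⁻⁴ → stable
The 56–66 m interval has Δρ < 0: lighter water underlies denser water.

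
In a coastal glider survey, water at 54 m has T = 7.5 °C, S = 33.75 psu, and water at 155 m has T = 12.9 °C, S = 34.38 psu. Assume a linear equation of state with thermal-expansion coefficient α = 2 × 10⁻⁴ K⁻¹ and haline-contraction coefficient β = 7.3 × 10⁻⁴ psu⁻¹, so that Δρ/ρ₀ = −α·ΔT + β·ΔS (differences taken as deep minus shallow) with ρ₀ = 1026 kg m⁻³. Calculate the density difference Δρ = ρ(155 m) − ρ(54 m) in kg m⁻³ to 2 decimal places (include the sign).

-0.64 kg m⁻³

ΔT = +5.4 K, ΔS = +0.63 psu (deep − shallow).
Δρ/ρ₀ = −(2 × 10⁻⁴)(+5.4) + (7.3 × 10⁻⁴)(+0.63) = -6.201 × 10⁻⁴.
Δρ = 1026 × (-6.201 × 10⁻⁴) = -0.64 kg m⁻³.
Negative Δρ: lighter below, statically unstable.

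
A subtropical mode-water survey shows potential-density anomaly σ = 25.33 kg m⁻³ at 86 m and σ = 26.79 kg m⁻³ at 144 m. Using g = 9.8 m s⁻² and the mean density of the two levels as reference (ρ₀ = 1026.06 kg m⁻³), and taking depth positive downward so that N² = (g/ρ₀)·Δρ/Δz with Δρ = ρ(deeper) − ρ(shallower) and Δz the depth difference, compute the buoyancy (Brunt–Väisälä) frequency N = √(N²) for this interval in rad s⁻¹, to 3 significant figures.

Δρ = 1026.79 − 1025.33 = 1.46 kg m⁻³ over Δz = 144 − 86 = 58 m.
N² = (9.8/1026.06) × (1.46/58) = 2.4042 × 10⁻⁴ s⁻².
N = √(2.4042 × 10⁻⁴) = 0.015505 rad s⁻¹ ≈ 0.0155 rad s⁻¹.

0.0155 rad s⁻¹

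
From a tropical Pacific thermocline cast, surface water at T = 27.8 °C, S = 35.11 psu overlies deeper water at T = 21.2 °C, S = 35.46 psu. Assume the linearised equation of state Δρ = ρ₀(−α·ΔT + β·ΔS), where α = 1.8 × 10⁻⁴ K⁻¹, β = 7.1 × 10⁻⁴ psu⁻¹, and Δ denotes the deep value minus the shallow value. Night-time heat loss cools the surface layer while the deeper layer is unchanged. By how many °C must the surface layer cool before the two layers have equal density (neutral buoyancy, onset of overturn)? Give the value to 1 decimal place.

8.0 °C

Neutral buoyancy requires Δρ = 0, i.e. −α(T_deep − T_surf′) + β(S_deep − S_surf) = 0.
T_surf′ = T_deep − (β/α)·ΔS = 21.2 − (7.1 × 10⁻⁴/1.8 × 10⁻⁴)·(+0.35) = 19.819 °C.
Cooling required: 27.8 − (19.819) = 7.981 °C.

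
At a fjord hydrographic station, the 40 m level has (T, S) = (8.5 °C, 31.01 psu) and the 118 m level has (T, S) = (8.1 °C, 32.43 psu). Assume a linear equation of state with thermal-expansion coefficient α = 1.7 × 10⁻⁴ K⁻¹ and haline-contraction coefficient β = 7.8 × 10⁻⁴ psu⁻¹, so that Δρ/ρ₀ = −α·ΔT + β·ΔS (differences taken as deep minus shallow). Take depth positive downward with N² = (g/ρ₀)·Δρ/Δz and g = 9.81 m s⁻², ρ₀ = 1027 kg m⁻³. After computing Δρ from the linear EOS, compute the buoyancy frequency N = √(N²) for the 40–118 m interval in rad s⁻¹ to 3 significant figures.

0.0122 rad s⁻¹

ΔT = -0.4 K, ΔS = +1.42 psu (deep − shallow).
Δρ/ρ₀ = −αΔT + βΔS = 6.80 × 10⁻⁵ + 1.1076 × 10⁻³ = 1.1756 × 10⁻³, so Δρ ≈ 1.207 kg m⁻³.
N² = (g/ρ₀)·Δρ/Δz = g·(Δρ/ρ₀)/Δz = 9.81 × 1.1756 × 10⁻³ / 78 = 1.4785 × 10⁻⁴ s⁻².
N = √(1.4785 × 10⁻⁴) = 0.012159 rad s⁻¹ ≈ 0.0122 rad s⁻¹.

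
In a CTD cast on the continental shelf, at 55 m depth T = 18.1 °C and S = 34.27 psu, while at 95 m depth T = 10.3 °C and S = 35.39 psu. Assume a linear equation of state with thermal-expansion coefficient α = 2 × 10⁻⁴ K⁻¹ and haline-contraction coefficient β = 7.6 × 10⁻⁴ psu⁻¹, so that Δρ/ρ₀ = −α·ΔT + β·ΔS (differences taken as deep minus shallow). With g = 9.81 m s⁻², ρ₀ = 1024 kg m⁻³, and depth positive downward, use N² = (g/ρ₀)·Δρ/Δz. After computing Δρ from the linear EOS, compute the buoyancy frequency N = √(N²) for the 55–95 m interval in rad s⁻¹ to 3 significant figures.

0.0243 rad s⁻¹

ΔT = -7.8 K, ΔS = +1.12 psu (deep − shallow).
Δρ/ρ₀ = −αΔT + βΔS = 1.56 × 10⁻³ + 8.512 × 10⁻⁴ = 2.4112 × 10⁻³, so Δρ ≈ 2.469 kg m⁻³.
N² = (g/ρ₀)·Δρ/Δz = g·(Δρ/ρ₀)/Δz = 9.81 × 2.4112 × 10⁻³ / 40 = 5.9135 × 10⁻⁴ s⁻².
N = √(5.9135 × 10⁻⁴) = 0.024318 rad s⁻¹ ≈ 0.0243 rad s⁻¹.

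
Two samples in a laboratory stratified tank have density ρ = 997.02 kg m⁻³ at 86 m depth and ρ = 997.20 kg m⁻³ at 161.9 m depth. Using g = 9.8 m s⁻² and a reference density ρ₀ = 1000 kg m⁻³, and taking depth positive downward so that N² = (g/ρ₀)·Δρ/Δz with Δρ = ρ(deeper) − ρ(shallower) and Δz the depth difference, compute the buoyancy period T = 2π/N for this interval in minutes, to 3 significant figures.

21.7 min

Δρ = 997.20 − 997.02 = 0.18 kg m⁻³ over Δz = 161.9 − 86 = 75.9 m.
N² = (9.8/1000) × (0.18/75.9) = 2.3241 × 10⁻⁵ s⁻².
N = √(2.3241 × 10⁻⁵) = 4.8209 × 10⁻³ rad s⁻¹, so T = 2π/N = 1.3033 × 10³ s = 21.722 min ≈ 21.7 min.
Since Δρ > 0 the layer is stably stratified.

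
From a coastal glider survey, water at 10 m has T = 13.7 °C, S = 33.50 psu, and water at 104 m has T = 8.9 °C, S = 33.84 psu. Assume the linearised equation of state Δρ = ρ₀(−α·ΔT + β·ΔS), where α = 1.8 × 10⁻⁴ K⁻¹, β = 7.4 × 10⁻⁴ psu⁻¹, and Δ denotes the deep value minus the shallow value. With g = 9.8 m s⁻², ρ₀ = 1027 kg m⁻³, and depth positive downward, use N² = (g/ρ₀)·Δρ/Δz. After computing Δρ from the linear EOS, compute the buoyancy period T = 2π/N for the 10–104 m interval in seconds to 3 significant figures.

583 s

ΔT = -4.8 K, ΔS = +0.34 psu (deep − shallow).
Δρ/ρ₀ = −αΔT + βΔS = 8.64 × 10⁻⁴ + 2.516 × 10⁻⁴ = 1.1156 × 10⁻³, so Δρ ≈ 1.146 kg m⁻³.
N² = (g/ρ₀)·Δρ/Δz = g·(Δρ/ρ₀)/Δz = 9.8 × 1.1156 × 10⁻³ / 94 = 1.1631 × 10⁻⁴ s⁻².
N = √(1.1631 × 10⁻⁴) = 0.010785 rad s⁻¹ → T = 2π/N = 582.59 s ≈ 583 s.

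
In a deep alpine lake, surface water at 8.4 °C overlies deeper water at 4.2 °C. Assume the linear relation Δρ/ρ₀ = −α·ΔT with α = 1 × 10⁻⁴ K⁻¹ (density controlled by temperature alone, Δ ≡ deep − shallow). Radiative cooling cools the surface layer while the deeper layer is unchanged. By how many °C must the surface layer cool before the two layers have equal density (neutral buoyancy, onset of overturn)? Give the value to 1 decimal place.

4.2 °C

With temperature the only control, equal density requires T_surf′ = T_deep.
T_surf′ = 4.2 °C.
Cooling required: 8.4 − 4.2 = 4.2 °C.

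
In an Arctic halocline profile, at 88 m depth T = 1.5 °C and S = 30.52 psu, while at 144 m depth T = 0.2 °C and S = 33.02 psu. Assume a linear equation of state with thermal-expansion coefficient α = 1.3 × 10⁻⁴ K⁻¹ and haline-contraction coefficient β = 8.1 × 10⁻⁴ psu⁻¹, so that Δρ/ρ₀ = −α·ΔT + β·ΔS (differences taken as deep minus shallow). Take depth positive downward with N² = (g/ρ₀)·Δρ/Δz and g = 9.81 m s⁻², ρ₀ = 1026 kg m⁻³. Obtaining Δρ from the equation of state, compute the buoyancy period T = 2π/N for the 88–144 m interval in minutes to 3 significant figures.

5.34 min

ΔT = -1.3 K, ΔS = +2.50 psu (deep − shallow).
Δρ/ρ₀ = −αΔT + βΔS = 1.69 × 10⁻⁴ + 2.025 × 10⁻³ = 2.194 × 10⁻³, so Δρ ≈ 2.251 kg m⁻³.
N² = (g/ρ₀)·Δρ/Δz = g·(Δρ/ρ₀)/Δz = 9.81 × 2.194 × 10⁻³ / 56 = 3.8434 × 10⁻⁴ s⁻².
N = √(3.8434 × 10⁻⁴) = 0.019605 rad s⁻¹ → T = 2π/N = 320.49 s = 5.3415 min ≈ 5.34 min.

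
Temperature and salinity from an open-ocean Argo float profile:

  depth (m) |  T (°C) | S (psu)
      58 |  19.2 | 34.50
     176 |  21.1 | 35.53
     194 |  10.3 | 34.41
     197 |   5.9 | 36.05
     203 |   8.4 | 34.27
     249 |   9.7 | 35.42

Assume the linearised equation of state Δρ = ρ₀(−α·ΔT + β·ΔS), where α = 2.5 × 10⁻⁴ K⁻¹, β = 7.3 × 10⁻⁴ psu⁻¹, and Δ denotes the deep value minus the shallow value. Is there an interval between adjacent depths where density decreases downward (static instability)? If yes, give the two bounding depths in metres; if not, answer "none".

Evaluate Δρ/ρ₀ = −αΔT + βΔS across each adjacent pair:
  58–176 m: −αΔT+βΔS = −(2.5 × 10⁻⁴)(+1.9)+(7.3 × 10⁻⁴)(+1.03) = 2.8 × 10⁻⁴ → stable
  176–194 m: −αΔT+βΔS = −(2.5 × 10⁻⁴)(-10.8)+(7.3 × 10⁻⁴)(-1.12) = 1.9 × 10⁻³ → stable
  194–197 m: −αΔT+βΔS = −(2.5 × 10⁻⁴)(-4.4)+(7.3 × 10⁻⁴)(+1.64) = 2.3 × 10⁻³ → stable
  197–203 m: −αΔT+βΔS = −(2.5 × 10⁻⁴)(+2.5)+(7.3 × 10⁻⁴)(-1.78) = -1.9 × 10⁻³ → UNSTABLE
  203–249 m: −αΔT+βΔS = −(2.5 × 10⁻⁴)(+1.3)+(7.3 × 10⁻⁴)(+1.15) = 5.1 × 10⁻⁴ → stable
The 197–203 m interval has Δρ < 0: lighter water underlies denser water.

197–203 m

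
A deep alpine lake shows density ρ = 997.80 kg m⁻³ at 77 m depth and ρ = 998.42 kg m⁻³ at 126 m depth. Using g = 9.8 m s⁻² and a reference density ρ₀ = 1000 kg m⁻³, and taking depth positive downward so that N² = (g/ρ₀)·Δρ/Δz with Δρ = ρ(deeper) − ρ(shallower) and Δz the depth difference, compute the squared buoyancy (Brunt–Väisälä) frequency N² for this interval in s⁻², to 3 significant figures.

Δρ = 998.42 − 997.80 = 0.62 kg m⁻³ over Δz = 126 − 77 = 49 m.
N² = (9.8/1000) × (0.62/49) = 1.2400 × 10⁻⁴ s⁻² ≈ 1.24 × 10⁻⁴ s⁻².
A positive N² confirms static stability across the interval.

1.24 × 10⁻⁴ s⁻²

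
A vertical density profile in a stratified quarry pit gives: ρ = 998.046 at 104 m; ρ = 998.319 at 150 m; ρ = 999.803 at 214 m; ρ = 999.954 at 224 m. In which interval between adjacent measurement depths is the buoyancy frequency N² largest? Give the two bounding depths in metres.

150–214 m

Compute the density gradient over each adjacent pair:
  104–150 m: Δρ/Δz = 0.273/46 = 5.9 × 10⁻³ kg m⁻⁴
  150–214 m: Δρ/Δz = 1.484/64 = 0.023 kg m⁻⁴
  214–224 m: Δρ/Δz = 0.151/10 = 0.015 kg m⁻⁴
The largest gradient is in the 150–214 m interval — the pycnocline.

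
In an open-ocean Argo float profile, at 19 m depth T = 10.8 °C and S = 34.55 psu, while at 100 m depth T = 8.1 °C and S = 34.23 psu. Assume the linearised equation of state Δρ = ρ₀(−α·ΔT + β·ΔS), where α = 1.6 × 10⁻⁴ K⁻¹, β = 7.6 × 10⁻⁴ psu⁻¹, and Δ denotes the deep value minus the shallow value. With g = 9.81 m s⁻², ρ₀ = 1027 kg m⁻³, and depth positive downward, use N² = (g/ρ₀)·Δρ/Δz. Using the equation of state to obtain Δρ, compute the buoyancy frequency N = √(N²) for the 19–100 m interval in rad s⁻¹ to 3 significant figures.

4.78 × 10⁻³ rad s⁻¹

ΔT = -2.7 K, ΔS = -0.32 psu (deep − shallow).
Δρ/ρ₀ = −αΔT + βΔS = 4.32 × 10⁻⁴ − 2.432 × 10⁻⁴ = 1.888 × 10⁻⁴, so Δρ ≈ 0.1939 kg m⁻³.
N² = (g/ρ₀)·Δρ/Δz = g·(Δρ/ρ₀)/Δz = 9.81 × 1.888 × 10⁻⁴ / 81 = 2.2866 × 10⁻⁵ s⁻².
N = √(2.2866 × 10⁻⁵) = 4.7818 × 10⁻³ rad s⁻¹ ≈ 4.78 × 10⁻³ rad s⁻¹.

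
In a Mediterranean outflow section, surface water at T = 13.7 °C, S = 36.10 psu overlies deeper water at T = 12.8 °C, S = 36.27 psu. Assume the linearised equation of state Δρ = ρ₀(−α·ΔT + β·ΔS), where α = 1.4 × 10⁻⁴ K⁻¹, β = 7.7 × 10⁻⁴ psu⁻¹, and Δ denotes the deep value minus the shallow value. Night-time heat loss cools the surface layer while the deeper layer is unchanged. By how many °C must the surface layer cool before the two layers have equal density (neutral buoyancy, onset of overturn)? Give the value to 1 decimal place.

1.8 °C

Neutral buoyancy requires Δρ = 0, i.e. −α(T_deep − T_surf′) + β(S_deep − S_surf) = 0.
T_surf′ = T_deep − (β/α)·ΔS = 12.8 − (7.7 × 10⁻⁴/1.4 × 10⁻⁴)·(+0.17) = 11.865 °C.
Cooling required: 13.7 − (11.865) = 1.835 °C.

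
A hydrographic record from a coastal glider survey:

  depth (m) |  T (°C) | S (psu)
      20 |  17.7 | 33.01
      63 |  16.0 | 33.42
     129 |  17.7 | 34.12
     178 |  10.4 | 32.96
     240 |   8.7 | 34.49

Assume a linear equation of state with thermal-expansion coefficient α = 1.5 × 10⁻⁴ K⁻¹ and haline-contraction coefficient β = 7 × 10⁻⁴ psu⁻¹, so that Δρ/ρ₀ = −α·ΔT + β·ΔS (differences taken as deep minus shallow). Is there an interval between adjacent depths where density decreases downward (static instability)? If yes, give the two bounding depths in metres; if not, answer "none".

Evaluate Δρ/ρ₀ = −αΔT + βΔS across each adjacent pair:
  20–63 m: −αΔT+βΔS = −(1.5 × 10⁻⁴)(-1.7)+(7 × 10⁻⁴)(+0.41) = 5.4 × 10⁻⁴ → stable
  63–129 m: −αΔT+βΔS = −(1.5 × 10⁻⁴)(+1.7)+(7 × 10⁻⁴)(+0.70) = 2.4 × 10⁻⁴ → stable
  129–178 m: −αΔT+βΔS = −(1.5 × 10⁻⁴)(-7.3)+(7 × 10⁻⁴)(-1.16) = 2.8 × 10⁻⁴ → stable
  178–240 m: −αΔT+βΔS = −(1.5 × 10⁻⁴)(-1.7)+(7 × 10⁻⁴)(+1.53) = 1.3 × 10⁻³ → stable
Every interval has Δρ > 0: the column is stably stratified throughout.

none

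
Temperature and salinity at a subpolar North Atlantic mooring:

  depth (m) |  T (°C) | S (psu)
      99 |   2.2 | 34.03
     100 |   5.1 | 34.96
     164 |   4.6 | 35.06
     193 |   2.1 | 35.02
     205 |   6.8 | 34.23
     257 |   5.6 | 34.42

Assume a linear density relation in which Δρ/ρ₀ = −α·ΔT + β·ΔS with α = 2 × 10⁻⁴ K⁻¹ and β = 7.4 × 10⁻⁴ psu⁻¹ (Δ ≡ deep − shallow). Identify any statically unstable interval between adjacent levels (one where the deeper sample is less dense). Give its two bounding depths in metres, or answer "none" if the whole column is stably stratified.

193–205 m

Evaluate Δρ/ρ₀ = −αΔT + βΔS across each adjacent pair:
  99–100 m: −αΔT+βΔS = −(2 × 10⁻⁴)(+2.9)+(7.4 × 10⁻⁴)(+0.93) = 1.1 × 10⁻⁴ → stable
  100–164 m: −αΔT+βΔS = −(2 × 10⁻⁴)(-0.5)+(7.4 × 10⁻⁴)(+0.10) = 1.7 × 10⁻⁴ → stable
  164–193 m: −αΔT+βΔS = −(2 × 10⁻⁴)(-2.5)+(7.4 × 10⁻⁴)(-0.04) = 4.7 × 10⁻⁴ → stable
  193–205 m: −αΔT+βΔS = −(2 × 10⁻⁴)(+4.7)+(7.4 × 10⁻⁴)(-0.79) = -1.5 × 10⁻³ → UNSTABLE
  205–257 m: −αΔT+βΔS = −(2 × 10⁻⁴)(-1.2)+(7.4 × 10⁻⁴)(+0.19) = 3.8 × 10⁻⁴ → stable
The 193–205 m interval has Δρ < 0: lighter water underlies denser water.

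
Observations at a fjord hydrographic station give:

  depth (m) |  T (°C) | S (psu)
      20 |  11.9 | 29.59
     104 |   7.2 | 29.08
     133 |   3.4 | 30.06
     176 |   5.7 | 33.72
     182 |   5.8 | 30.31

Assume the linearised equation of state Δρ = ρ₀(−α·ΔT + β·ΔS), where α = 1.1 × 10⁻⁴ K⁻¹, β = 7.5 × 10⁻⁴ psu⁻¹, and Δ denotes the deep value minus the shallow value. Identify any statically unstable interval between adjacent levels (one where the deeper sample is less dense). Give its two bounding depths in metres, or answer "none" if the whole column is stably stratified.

176–182 m

Evaluate Δρ/ρ₀ = −αΔT + βΔS across each adjacent pair:
  20–104 m: −αΔT+βΔS = −(1.1 × 10⁻⁴)(-4.7)+(7.5 × 10⁻⁴)(-0.51) = 1.3 × 10⁻⁴ → stable
  104–133 m: −αΔT+βΔS = −(1.1 × 10⁻⁴)(-3.8)+(7.5 × 10⁻⁴)(+0.98) = 1.2 × 10⁻³ → stable
  133–176 m: −αΔT+βΔS = −(1.1 × 10⁻⁴)(+2.3)+(7.5 × 10⁻⁴)(+3.66) = 2.5 × 10⁻³ → stable
  176–182 m: −αΔT+βΔS = −(1.1 × 10⁻⁴)(+0.1)+(7.5 × 10⁻⁴)(-3.41) = -2.6 × 10⁻³ → UNSTABLE
The 176–182 m interval has Δρ < 0: lighter water underlies denser water.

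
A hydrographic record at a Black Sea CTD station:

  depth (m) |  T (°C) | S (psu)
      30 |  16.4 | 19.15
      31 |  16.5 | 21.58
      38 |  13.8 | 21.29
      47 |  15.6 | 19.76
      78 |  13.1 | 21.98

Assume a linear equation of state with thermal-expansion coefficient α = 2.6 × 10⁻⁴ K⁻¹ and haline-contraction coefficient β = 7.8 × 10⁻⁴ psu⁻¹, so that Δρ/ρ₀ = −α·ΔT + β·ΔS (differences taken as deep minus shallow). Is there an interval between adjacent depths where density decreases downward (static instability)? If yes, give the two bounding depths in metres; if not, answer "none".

38–47 m

Evaluate Δρ/ρ₀ = −αΔT + βΔS across each adjacent pair:
  30–31 m: −αΔT+βΔS = −(2.6 × 10⁻⁴)(+0.1)+(7.8 × 10⁻⁴)(+2.43) = 1.9 × 10⁻³ → stable
  31–38 m: −αΔT+βΔS = −(2.6 × 10⁻⁴)(-2.7)+(7.8 × 10⁻⁴)(-0.29) = 4.8 × 10⁻⁴ → stable
  38–47 m: −αΔT+βΔS = −(2.6 × 10⁻⁴)(+1.8)+(7.8 × 10⁻⁴)(-1.53) = -1.7 × 10⁻³ → UNSTABLE
  47–78 m: −αΔT+βΔS = −(2.6 × 10⁻⁴)(-2.5)+(7.8 × 10⁻⁴)(+2.22) = 2.4 × 10⁻³ → stable
The 38–47 m interval has Δρ < 0: lighter water underlies denser water.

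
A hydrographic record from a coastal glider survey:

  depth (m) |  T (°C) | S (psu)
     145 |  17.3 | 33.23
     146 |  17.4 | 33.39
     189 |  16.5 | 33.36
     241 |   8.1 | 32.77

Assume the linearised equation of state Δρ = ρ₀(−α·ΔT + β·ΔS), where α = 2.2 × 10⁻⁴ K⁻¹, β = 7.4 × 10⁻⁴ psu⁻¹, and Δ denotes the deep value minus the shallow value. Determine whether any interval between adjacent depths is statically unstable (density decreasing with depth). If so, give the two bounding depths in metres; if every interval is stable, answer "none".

Evaluate Δρ/ρ₀ = −αΔT + βΔS across each adjacent pair:
  145–146 m: −αΔT+βΔS = −(2.2 × 10⁻⁴)(+0.1)+(7.4 × 10⁻⁴)(+0.16) = 9.6 × 10⁻⁵ → stable
  146–189 m: −αΔT+βΔS = −(2.2 × 10⁻⁴)(-0.9)+(7.4 × 10⁻⁴)(-0.03) = 1.8 × 10⁻⁴ → stable
  189–241 m: −αΔT+βΔS = −(2.2 × 10⁻⁴)(-8.4)+(7.4 × 10⁻⁴)(-0.59) = 1.4 × 10⁻³ → stable
Every interval has Δρ > 0: the column is stably stratified throughout.

none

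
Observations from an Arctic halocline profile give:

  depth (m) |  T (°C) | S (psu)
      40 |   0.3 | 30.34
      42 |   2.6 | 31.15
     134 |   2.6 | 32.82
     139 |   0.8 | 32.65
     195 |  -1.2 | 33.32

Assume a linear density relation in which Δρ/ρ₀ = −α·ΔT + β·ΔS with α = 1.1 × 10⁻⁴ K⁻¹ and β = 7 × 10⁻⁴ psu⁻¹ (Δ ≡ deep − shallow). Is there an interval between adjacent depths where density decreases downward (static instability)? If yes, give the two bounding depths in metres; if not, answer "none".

none

Evaluate Δρ/ρ₀ = −αΔT + βΔS across each adjacent pair:
  40–42 m: −αΔT+βΔS = −(1.1 × 10⁻⁴)(+2.3)+(7 × 10⁻⁴)(+0.81) = 3.1 × 10⁻⁴ → stable
  42–134 m: −αΔT+βΔS = −(1.1 × 10⁻⁴)(+0.0)+(7 × 10⁻⁴)(+1.67) = 1.2 × 10⁻³ → stable
  134–139 m: −αΔT+βΔS = −(1.1 × 10⁻⁴)(-1.8)+(7 × 10⁻⁴)(-0.17) = 7.9 × 10⁻⁵ → stable
  139–195 m: −αΔT+βΔS = −(1.1 × 10⁻⁴)(-2.0)+(7 × 10⁻⁴)(+0.67) = 6.9 × 10⁻⁴ → stable
Every interval has Δρ > 0: the column is stably stratified throughout.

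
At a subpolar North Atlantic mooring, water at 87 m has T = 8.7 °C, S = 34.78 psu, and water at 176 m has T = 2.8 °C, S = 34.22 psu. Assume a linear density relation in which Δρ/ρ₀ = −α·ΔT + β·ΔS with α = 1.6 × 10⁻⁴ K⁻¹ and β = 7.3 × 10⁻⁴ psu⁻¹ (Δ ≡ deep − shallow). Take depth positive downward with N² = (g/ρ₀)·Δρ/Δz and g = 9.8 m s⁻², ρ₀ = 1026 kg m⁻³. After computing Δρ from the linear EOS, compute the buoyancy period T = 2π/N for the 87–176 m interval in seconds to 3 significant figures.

ΔT = -5.9 K, ΔS = -0.56 psu (deep − shallow).
Δρ/ρ₀ = −αΔT + βΔS = 9.44 × 10⁻⁴ − 4.088 × 10⁻⁴ = 5.352 × 10⁻⁴, so Δρ ≈ 0.5491 kg m⁻³.
N² = (g/ρ₀)·Δρ/Δz = g·(Δρ/ρ₀)/Δz = 9.8 × 5.352 × 10⁻⁴ / 89 = 5.8932 × 10⁻⁵ s⁻².
N = √(5.8932 × 10⁻⁵) = 7.6767 × 10⁻³ rad s⁻¹ → T = 2π/N = 818.47 s ≈ 818 s.

818 s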